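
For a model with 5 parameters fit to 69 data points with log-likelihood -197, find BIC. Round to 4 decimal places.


ln(69) = 4.234107.
k * ln(n) = 5 * 4.234107 = 21.170535.
-2L = 394.
BIC = 21.170535 + 394 = 415.170535, which rounds to 415.1705.

415.1705


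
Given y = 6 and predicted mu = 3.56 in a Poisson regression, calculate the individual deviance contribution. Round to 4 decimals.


Compute y*ln(y/mu) = 6*ln(6/3.56) = 6*0.521999 = 3.131994.
y - mu = 2.44.
D = 2*(3.131994 - (2.44)) = 1.383988, which rounds to 1.3840.

1.3840


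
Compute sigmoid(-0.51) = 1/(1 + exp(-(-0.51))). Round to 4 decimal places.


exp(0.5100) = 1.6653.
1 + exp(-z) = 2.6653.
sigmoid = 1/2.6653 = 0.3752.

0.3752


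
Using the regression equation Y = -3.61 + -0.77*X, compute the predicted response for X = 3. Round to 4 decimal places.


Plug X = 3 into Y = -3.61 + -0.77*X:
Y = -3.61 + -2.3100 = -5.9200.

-5.9200


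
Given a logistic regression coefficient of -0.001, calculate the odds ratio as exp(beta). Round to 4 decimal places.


exp(-0.001) = 0.9990.
So the odds ratio is 0.9990.

0.9990


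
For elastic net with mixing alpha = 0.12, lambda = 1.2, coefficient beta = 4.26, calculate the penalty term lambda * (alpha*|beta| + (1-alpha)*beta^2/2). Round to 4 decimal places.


Compute:
L1 = 0.12 * 4.26 = 0.5112.
L2 = 0.88 * 4.26^2 / 2 = 7.9849.
Penalty = 1.2 * (0.5112 + 7.9849) = 10.1954.

10.1954


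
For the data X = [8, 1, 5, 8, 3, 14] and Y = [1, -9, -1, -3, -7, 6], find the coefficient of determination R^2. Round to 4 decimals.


After computing the OLS fit (b0=-9.4060, b1=1.1137):
SSres = 17.9684, SStot = 148.8333.
R^2 = 1 - 17.9684/148.8333 = 0.8793.

0.8793


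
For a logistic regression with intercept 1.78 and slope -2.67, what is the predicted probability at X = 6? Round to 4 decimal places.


Linear predictor: z = 1.78 + -2.67 * 6 = -14.2400.
P = 1/(1 + exp(14.2400)) = 1/(1 + 1528809.6744) = 0.0000.

0.0000


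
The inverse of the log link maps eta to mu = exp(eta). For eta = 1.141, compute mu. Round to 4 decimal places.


The inverse log link gives:
mu = exp(1.141) = 3.1299.

3.1299


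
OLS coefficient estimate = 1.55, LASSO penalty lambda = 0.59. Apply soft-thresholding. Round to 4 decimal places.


|beta_OLS| = 1.55.
lambda = 0.59.
Since |beta| > lambda, coefficient = sign(beta)*(|beta| - lambda) = 0.9600.
Result = 0.9600.

0.9600


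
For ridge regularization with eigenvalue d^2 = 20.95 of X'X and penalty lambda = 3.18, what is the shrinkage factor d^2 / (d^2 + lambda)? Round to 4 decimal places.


Compute the denominator: 20.95 + 3.18 = 24.1300.
Shrinkage factor = 20.95 / 24.1300 = 0.8682.

0.8682


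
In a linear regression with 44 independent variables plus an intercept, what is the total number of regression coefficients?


Including the intercept, the model has 44 predictor coefficients + 1 intercept.
Total = 45.

45


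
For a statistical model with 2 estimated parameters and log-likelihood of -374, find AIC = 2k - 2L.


AIC = 2k - 2*loglik = 2(2) - 2(-374).
= 4 + 748 = 752.

752


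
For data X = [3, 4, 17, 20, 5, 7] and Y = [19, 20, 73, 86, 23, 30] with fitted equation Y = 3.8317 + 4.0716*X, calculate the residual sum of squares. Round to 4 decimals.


For each point, residual = actual - predicted.
Residuals: [2.9535, -0.1181, -0.0489, 0.7363, -1.1897, -2.3329].
Sum of squared residuals = 16.1394.

16.1394


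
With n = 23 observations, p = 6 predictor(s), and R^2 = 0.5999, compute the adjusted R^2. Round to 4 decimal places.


Adjusted R^2 = 1 - (1 - R^2) * (n-1)/(n-p-1).
(1 - R^2) = 0.4001.
(n-1)/(n-p-1) = 22/16.
(1 - R^2) * (n-1) = 0.4001 * 22 = 8.8022.
Divide by (n-p-1): 8.8022 / 16 = 0.5501.
Adj R^2 = 1 - 0.5501 = 0.4499.

0.4499


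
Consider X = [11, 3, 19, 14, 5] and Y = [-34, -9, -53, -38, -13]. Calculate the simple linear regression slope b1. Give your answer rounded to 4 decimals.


First compute the means: xbar = 10.4000, ybar = -29.4000.
Then S_xx = sum((xi - xbar)^2) = 171.2000.
S_xy = sum((xi - xbar)(yi - ybar)) = -476.2000.
b1 = S_xy / S_xx = -476.2000 / 171.2000 = -2.7815.

-2.7815


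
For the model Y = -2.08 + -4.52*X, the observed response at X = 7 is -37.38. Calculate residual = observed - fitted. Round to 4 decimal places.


Fitted value at X = 7 is yhat = -2.08 + -4.52*7 = -33.7200.
Residual = -37.38 - -33.7200 = -3.6600.

-3.6600


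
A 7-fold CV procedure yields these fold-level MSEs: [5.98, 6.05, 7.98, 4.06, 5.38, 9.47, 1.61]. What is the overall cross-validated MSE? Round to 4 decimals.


Total MSE across folds = 40.5300.
CV-MSE = 40.5300/7 = 5.7900.

5.7900


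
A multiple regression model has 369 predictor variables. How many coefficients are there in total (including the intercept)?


Each predictor gets one coefficient, plus one intercept.
Total parameters = 369 + 1 = 370.

370


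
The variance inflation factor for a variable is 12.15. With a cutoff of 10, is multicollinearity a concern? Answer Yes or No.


Check: VIF = 12.15 vs threshold = 10.
Since 12.15 >= 10, the answer is Yes.

Yes


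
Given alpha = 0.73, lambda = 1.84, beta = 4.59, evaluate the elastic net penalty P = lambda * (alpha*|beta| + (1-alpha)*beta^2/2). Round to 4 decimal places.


alpha * |beta| = 0.73 * 4.59 = 3.3507.
(1-alpha) * beta^2/2 = 0.27 * 21.0681/2 = 2.8442.
Total = 1.84 * (3.3507 + 2.8442) = 11.3986.

11.3986


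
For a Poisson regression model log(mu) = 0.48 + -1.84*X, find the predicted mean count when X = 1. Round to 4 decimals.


eta = 0.48 + -1.84 * 1 = -1.3600.
mu = exp(-1.3600) = 0.2567.

0.2567


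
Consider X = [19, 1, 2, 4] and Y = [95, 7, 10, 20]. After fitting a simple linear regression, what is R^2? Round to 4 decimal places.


After computing the OLS fit (b0=0.8357, b1=4.9484):
SSres = 2.4319, SStot = 5218.0000.
R^2 = 1 - 2.4319/5218.0000 = 0.9995.

0.9995


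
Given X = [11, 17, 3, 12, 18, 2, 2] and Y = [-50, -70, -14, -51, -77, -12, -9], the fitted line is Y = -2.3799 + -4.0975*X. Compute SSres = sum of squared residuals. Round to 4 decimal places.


For each point, residual = actual - predicted.
Residuals: [-2.5476, 2.0374, 0.6724, 0.5499, -0.8651, -1.4251, 1.5749].
Sum of squared residuals = 16.6554.

16.6554


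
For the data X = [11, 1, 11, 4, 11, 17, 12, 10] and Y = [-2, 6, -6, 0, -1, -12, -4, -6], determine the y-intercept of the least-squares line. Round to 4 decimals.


The slope is b1 = -0.9564.
Sample means are xbar = 9.6250 and ybar = -3.1250.
Intercept: b0 = -3.1250 - (-0.9564)(9.6250) = 6.0800.

6.0800


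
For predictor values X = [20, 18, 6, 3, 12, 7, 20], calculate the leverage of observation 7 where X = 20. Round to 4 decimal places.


Mean of X: xbar = 12.2857.
SXX = 305.4286.
For X = 20: h = 1/7 + (20 - 12.2857)^2/305.4286 = 0.3377.

0.3377


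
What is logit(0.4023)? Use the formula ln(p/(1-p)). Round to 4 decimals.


Compute the odds: 0.4023/0.5977 = 0.6731.
Take the natural log: ln(0.6731) = -0.3959.

-0.3959


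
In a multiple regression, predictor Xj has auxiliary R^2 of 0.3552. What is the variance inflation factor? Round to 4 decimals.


Using VIF = 1/(1 - R^2_j):
1 - 0.3552 = 0.6448.
VIF = 1.5509.

1.5509


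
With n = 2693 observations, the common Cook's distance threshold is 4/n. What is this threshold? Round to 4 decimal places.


The threshold is 4/n.
4/2693 = 0.0015.

0.0015


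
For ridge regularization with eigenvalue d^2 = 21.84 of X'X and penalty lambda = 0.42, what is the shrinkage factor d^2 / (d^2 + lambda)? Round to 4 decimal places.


d^2 + lambda = 21.84 + 0.42 = 22.2600.
Shrinkage factor = 21.84/22.2600 = 0.9811.

0.9811


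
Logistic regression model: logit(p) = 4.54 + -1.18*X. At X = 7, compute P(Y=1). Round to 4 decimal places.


Compute z = 4.54 + (-1.18)(7) = -3.7200.
exp(-z) = 41.2644.
P = 1/(1 + 41.2644) = 0.0237.

0.0237


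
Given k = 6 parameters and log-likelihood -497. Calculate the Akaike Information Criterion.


AIC = 2*6 - 2*(-497).
= 12 + 994 = 1006.

1006


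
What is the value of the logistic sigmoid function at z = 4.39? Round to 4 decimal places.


exp(-4.3900) = 0.0124.
1 + exp(-z) = 1.0124.
sigmoid = 1/1.0124 = 0.9878.

0.9878


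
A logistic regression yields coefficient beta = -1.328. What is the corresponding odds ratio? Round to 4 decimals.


exp(-1.328) = 0.2650.
So the odds ratio is 0.2650.

0.2650


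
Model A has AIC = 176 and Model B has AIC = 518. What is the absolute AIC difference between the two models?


Compute |176 - 518| = 342.
Model A has the smaller AIC.

342


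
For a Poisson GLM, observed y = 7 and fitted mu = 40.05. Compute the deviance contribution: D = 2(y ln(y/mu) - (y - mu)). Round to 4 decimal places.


First: ln(7/40.05) = -1.744219.
Then: 7 * -1.744219 = -12.209533.
y - mu = 7 - 40.05 = -33.05.
D = 2(-12.209533 - -33.05) = 41.680934, which rounds to 41.6809.

41.6809


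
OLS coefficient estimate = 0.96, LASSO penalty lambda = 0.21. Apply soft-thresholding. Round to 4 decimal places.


Check: |0.96| = 0.96 vs lambda = 0.21.
Since |beta| > lambda, coefficient = sign(beta)*(|beta| - lambda) = 0.7500.
Soft-thresholded coefficient = 0.7500.

0.7500


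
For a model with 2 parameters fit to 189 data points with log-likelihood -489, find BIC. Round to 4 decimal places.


ln(189) = 5.241747.
k * ln(n) = 2 * 5.241747 = 10.483494.
-2L = 978.
BIC = 10.483494 + 978 = 988.483494, which rounds to 988.4835.

988.4835


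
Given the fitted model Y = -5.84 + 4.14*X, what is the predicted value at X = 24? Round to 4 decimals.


Substitute X = 24 into the equation:
Y = -5.84 + 4.14 * 24 = -5.84 + 99.3600 = 93.5200.

93.5200


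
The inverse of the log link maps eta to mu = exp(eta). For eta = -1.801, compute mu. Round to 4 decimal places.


The inverse log link gives:
mu = exp(-1.801) = 0.1651.

0.1651


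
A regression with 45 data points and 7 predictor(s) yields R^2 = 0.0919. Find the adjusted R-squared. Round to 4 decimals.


Adjusted R^2 = 1 - (1 - R^2) * (n-1)/(n-p-1).
(1 - R^2) = 0.9081.
(n-1)/(n-p-1) = 44/37.
(1 - R^2) * (n-1) = 0.9081 * 44 = 39.9564.
Divide by (n-p-1): 39.9564 / 37 = 1.0799.
Adj R^2 = 1 - 1.0799 = -0.0799.

-0.0799


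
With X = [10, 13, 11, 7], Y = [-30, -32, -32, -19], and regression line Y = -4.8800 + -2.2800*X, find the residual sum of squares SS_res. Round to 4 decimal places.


For each point, residual = actual - predicted.
Residuals: [-2.3200, 2.5200, -2.0400, 1.8400].
Sum of squared residuals = 19.2800.

19.2800


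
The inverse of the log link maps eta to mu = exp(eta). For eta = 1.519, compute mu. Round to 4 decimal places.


The inverse log link gives:
mu = exp(1.519) = 4.5677.

4.5677


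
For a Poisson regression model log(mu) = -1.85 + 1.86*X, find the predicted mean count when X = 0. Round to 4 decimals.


Compute eta = -1.85 + 1.86 * 0 = -1.8500.
Apply inverse link: mu = e^-1.8500 = 0.1572.

0.1572


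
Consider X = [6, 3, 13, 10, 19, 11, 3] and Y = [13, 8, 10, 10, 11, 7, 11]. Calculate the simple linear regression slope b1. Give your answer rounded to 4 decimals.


Calculate xbar = 9.2857, ybar = 10.0000.
S_xx = 201.4286, S_xy = 1.0000.
Using b1 = S_xy / S_xx = 1.0000 / 201.4286, we get b1 = 0.0050.

0.0050


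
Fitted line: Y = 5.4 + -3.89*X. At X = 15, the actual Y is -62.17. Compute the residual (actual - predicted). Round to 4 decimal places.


Predicted = 5.4 + -3.89 * 15 = -52.9500.
Residual = -62.17 - -52.9500 = -9.2200.

-9.2200


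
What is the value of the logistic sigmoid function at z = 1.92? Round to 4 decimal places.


Compute exp(-1.9200) = 0.1466.
Sigmoid = 1 / (1 + 0.1466) = 1 / 1.1466 = 0.8721.

0.8721


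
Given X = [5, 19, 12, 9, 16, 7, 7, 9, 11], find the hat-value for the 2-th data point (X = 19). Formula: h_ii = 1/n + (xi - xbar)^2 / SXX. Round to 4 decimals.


n = 9, xbar = 10.5556.
SXX = sum((xi - xbar)^2) = 164.2222.
h = 1/9 + (19 - 10.5556)^2 / 164.2222 = 0.5453.

0.5453


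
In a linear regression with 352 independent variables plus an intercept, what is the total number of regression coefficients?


Total coefficients = number of predictors + 1 (for the intercept).
= 352 + 1 = 353.

353


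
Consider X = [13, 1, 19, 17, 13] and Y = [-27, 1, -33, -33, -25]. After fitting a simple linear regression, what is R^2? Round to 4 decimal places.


Fit the OLS line: b0 = 1.6967, b1 = -1.9918.
SSres = 20.7869.
SStot = 795.2000.
R^2 = 1 - 20.7869/795.2000 = 0.9739.

0.9739


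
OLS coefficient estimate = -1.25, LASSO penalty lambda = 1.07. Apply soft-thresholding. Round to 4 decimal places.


Check: |-1.25| = 1.25 vs lambda = 1.07.
Since |beta| > lambda, coefficient = sign(beta)*(|beta| - lambda) = -0.1800.
Soft-thresholded coefficient = -0.1800.

-0.1800


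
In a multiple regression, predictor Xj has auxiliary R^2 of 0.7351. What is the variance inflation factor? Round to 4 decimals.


VIF = 1 / (1 - 0.7351).
= 1 / 0.2649 = 3.7750.

3.7750


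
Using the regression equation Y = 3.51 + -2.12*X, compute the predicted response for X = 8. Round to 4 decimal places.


Substitute X = 8 into the equation:
Y = 3.51 + -2.12 * 8 = 3.51 + -16.9600 = -13.4500.

-13.4500


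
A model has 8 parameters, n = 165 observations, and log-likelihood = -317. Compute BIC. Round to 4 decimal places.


Compute k*ln(n) = 8*ln(165) = 8*5.105945 = 40.847560.
Then -2*loglik = 634.
BIC = 40.847560 + 634 = 674.847560, which rounds to 674.8476.

674.8476


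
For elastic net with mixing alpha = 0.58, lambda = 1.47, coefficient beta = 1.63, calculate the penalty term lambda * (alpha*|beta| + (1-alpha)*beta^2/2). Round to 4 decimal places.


alpha * |beta| = 0.58 * 1.63 = 0.9454.
(1-alpha) * beta^2/2 = 0.42 * 2.6569/2 = 0.5579.
Total = 1.47 * (0.9454 + 0.5579) = 2.2099.

2.2099


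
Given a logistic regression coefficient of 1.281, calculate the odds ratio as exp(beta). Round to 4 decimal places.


The odds ratio is computed as:
OR = e^(1.281) = 3.6002.

3.6002


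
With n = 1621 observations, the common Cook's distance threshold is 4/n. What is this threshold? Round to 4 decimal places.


The threshold is 4/n.
4/1621 = 0.0025.

0.0025


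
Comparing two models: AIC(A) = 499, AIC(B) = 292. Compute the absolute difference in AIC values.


Absolute difference = |499 - 292| = 207.
The model with lower AIC (B) is preferred.

207


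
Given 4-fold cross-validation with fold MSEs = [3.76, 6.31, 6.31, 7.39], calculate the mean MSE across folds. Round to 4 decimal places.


Add all fold MSEs: 23.7700.
Divide by k = 4: 23.7700/4 = 5.9425.

5.9425


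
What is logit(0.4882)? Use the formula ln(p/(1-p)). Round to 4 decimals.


The odds are p/(1-p) = 0.4882 / 0.5118 = 0.9539.
logit(p) = ln(0.9539) = -0.0472.

-0.0472


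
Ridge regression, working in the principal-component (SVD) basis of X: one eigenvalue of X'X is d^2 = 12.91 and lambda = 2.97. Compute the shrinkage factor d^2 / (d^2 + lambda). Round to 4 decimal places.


d^2 + lambda = 12.91 + 2.97 = 15.8800.
Shrinkage factor = 12.91/15.8800 = 0.8130.

0.8130


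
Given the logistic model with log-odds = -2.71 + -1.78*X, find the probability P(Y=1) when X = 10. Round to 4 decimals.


Linear predictor: z = -2.71 + -1.78 * 10 = -20.5100.
P = 1/(1 + exp(20.5100)) = 1/(1 + 807941328.0101) = 0.0000.

0.0000


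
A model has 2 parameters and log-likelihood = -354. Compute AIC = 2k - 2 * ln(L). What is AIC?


AIC = 2k - 2*loglik = 2(2) - 2(-354).
= 4 + 708 = 712.

712


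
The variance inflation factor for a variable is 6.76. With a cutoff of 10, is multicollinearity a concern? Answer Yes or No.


The threshold is 10.
VIF = 6.76 is < 10.
Multicollinearity indication: No.

No


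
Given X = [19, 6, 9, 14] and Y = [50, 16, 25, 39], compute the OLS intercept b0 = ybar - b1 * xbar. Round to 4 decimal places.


First find the slope: b1 = 2.6224.
Means: xbar = 12.0000, ybar = 32.5000.
b0 = ybar - b1 * xbar = 32.5000 - 2.6224 * 12.0000 = 1.0306.

1.0306


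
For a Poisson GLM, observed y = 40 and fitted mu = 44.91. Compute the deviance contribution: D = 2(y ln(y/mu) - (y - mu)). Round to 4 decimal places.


Compute y*ln(y/mu) = 40*ln(40/44.91) = 40*-0.115781 = -4.631240.
y - mu = -4.91.
D = 2*(-4.631240 - (-4.91)) = 0.557520, which rounds to 0.5575.

0.5575


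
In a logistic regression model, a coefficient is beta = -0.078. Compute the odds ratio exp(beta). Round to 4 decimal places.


Odds ratio = exp(beta) = exp(-0.078).
= 0.9250.

0.9250


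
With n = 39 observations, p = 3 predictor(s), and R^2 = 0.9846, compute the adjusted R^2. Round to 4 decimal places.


Adjusted R^2 = 1 - (1 - R^2) * (n-1)/(n-p-1).
(1 - R^2) = 0.0154.
(n-1)/(n-p-1) = 38/35.
(1 - R^2) * (n-1) = 0.0154 * 38 = 0.5852.
Divide by (n-p-1): 0.5852 / 35 = 0.0167.
Adj R^2 = 1 - 0.0167 = 0.9833.

0.9833


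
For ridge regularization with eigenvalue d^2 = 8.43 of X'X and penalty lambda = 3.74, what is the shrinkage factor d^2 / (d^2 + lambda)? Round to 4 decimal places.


Denominator = d^2 + lambda = 8.43 + 3.74 = 12.1700.
Shrinkage = 8.43 / 12.1700 = 0.6927.

0.6927


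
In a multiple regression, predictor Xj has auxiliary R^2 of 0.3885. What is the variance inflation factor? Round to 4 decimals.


Denominator: 1 - 0.3885 = 0.6115.
VIF = 1 / 0.6115 = 1.6353.

1.6353


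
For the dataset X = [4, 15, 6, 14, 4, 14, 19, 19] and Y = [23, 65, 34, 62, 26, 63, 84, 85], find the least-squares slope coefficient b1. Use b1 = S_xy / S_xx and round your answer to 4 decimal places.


The sample means are xbar = 11.8750 and ybar = 55.2500.
Compute S_xx = 278.8750 and S_xy = 1087.2500.
Slope b1 = S_xy / S_xx = 1087.2500 / 278.8750 = 3.8987.

3.8987


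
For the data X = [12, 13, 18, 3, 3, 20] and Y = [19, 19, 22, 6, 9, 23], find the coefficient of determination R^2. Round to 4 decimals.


After computing the OLS fit (b0=5.3830, b1=0.9522):
SSres = 14.2358, SStot = 251.3333.
R^2 = 1 - 14.2358/251.3333 = 0.9434.

0.9434


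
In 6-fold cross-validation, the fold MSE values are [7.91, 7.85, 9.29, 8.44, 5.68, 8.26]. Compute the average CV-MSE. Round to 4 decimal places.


Sum of fold MSEs = 47.4300.
Average = 47.4300 / 6 = 7.9050.

7.9050


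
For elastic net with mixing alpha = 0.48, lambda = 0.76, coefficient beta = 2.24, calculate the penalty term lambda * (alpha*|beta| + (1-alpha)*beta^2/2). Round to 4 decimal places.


Compute:
L1 = 0.48 * 2.24 = 1.0752.
L2 = 0.52 * 2.24^2 / 2 = 1.3046.
Penalty = 0.76 * (1.0752 + 1.3046) = 1.8086.

1.8086


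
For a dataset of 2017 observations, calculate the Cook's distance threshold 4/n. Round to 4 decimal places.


Using the rule of thumb:
Threshold = 4 / 2017 = 0.0020.

0.0020


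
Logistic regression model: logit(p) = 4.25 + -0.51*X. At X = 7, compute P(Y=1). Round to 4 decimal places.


Compute z = 4.25 + (-0.51)(7) = 0.6800.
exp(-z) = 0.5066.
P = 1/(1 + 0.5066) = 0.6637.

0.6637


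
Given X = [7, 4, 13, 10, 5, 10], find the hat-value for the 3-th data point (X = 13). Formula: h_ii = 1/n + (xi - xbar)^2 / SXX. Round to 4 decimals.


n = 6, xbar = 8.1667.
SXX = sum((xi - xbar)^2) = 58.8333.
h = 1/6 + (13 - 8.1667)^2 / 58.8333 = 0.5637.

0.5637


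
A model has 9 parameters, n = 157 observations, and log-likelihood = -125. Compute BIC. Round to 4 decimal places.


Compute k*ln(n) = 9*ln(157) = 9*5.056246 = 45.506214.
Then -2*loglik = 250.
BIC = 45.506214 + 250 = 295.506214, which rounds to 295.5062.

295.5062


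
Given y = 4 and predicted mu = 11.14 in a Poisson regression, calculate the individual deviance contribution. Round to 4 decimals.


First: ln(4/11.14) = -1.024248.
Then: 4 * -1.024248 = -4.096992.
y - mu = 4 - 11.14 = -7.14.
D = 2(-4.096992 - -7.14) = 6.086016, which rounds to 6.0860.

6.0860


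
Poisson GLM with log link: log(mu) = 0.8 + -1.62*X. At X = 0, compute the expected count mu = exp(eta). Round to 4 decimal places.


Linear predictor: eta = 0.8 + (-1.62)(0) = 0.8000.
Expected count: mu = exp(0.8000) = 2.2255.

2.2255


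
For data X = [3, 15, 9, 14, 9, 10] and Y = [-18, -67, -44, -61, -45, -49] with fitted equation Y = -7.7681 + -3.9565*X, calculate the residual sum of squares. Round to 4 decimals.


Predicted values from Y = -7.7681 + -3.9565*X.
Residuals: [1.6376, 0.1156, -0.6234, 2.1591, -1.6234, -1.6669].
SSres = 13.1594.

13.1594


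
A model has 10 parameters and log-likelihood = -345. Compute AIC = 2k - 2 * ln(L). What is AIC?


Compute:
2k = 2*10 = 20.
-2*loglik = -2*(-345) = 690.
AIC = 20 + 690 = 710.

710


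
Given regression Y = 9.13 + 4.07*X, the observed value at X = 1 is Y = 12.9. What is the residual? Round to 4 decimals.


Fitted value at X = 1 is yhat = 9.13 + 4.07*1 = 13.2000.
Residual = 12.9 - 13.2000 = -0.3000.

-0.3000


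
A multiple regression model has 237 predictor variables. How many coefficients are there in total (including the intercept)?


Each predictor gets one coefficient, plus one intercept.
Total parameters = 237 + 1 = 238.

238


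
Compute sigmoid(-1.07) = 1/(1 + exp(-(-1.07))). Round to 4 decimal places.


Compute exp(1.0700) = 2.9154.
Sigmoid = 1 / (1 + 2.9154) = 1 / 3.9154 = 0.2554.

0.2554


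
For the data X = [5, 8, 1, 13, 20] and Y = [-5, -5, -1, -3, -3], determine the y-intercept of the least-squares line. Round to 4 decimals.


First find the slope: b1 = -0.0239.
Means: xbar = 9.4000, ybar = -3.4000.
b0 = ybar - b1 * xbar = -3.4000 - -0.0239 * 9.4000 = -3.1750.

-3.1750


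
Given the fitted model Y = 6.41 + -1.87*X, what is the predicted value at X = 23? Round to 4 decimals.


Predicted value:
Y = 6.41 + (-1.87)(23) = 6.41 + -43.0100 = -36.6000.

-36.6000


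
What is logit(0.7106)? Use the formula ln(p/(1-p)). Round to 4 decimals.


Compute the odds: 0.7106/0.2894 = 2.4554.
Take the natural log: ln(2.4554) = 0.8983.

0.8983


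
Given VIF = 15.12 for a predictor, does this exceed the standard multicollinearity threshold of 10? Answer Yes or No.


Compare VIF = 15.12 to the threshold of 10.
15.12 >= 10, so the answer is Yes.

Yes


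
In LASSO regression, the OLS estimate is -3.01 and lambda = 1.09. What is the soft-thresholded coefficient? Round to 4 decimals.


|beta_OLS| = 3.01.
lambda = 1.09.
Since |beta| > lambda, coefficient = sign(beta)*(|beta| - lambda) = -1.9200.
Result = -1.9200.

-1.9200


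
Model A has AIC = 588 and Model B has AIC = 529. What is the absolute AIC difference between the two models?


Absolute difference = |588 - 529| = 59.
The model with lower AIC (B) is preferred.

59


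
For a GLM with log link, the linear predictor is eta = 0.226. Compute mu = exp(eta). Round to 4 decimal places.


Apply the inverse link:
mu = e^0.226 = 1.2536.

1.2536


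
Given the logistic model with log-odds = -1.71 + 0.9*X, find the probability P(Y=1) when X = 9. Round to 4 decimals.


Linear predictor: z = -1.71 + 0.9 * 9 = 6.3900.
P = 1/(1 + exp(-6.3900)) = 1/(1 + 0.0017) = 0.9983.

0.9983


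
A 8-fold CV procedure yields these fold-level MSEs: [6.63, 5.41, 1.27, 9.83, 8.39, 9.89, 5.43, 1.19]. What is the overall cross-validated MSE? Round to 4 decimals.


Total MSE across folds = 48.0400.
CV-MSE = 48.0400/8 = 6.0050.

6.0050


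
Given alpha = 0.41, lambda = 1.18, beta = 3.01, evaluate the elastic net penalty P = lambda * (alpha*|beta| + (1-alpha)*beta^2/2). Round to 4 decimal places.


L1 component = 0.41 * |3.01| = 1.2341.
L2 component = 0.59 * 3.01^2 / 2 = 2.6727.
Penalty = 1.18 * (1.2341 + 2.6727) = 1.18 * 3.9068 = 4.6101.

4.6101


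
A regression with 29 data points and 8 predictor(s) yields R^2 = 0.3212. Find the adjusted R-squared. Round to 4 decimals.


Plug in: Adj R^2 = 1 - (1 - 0.3212) * 28/20.
= 1 - 0.6788 * 28/20
= 1 - 19.0064 / 20
= 1 - 0.9503 = 0.0497.

0.0497


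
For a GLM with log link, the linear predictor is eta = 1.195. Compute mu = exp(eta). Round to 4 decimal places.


Apply the inverse link:
mu = e^1.195 = 3.3036.

3.3036


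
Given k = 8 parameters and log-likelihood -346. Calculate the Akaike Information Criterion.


AIC = 2*8 - 2*(-346).
= 16 + 692 = 708.

708


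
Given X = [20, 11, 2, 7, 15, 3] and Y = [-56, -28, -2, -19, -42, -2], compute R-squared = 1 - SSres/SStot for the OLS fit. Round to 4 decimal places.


After computing the OLS fit (b0=4.8962, b1=-3.0755):
SSres = 13.4245, SStot = 2352.8333.
R^2 = 1 - 13.4245/2352.8333 = 0.9943.

0.9943


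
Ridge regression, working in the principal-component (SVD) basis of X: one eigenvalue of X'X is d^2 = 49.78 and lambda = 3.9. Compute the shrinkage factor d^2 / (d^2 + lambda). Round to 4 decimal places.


Denominator = d^2 + lambda = 49.78 + 3.9 = 53.6800.
Shrinkage = 49.78 / 53.6800 = 0.9273.

0.9273


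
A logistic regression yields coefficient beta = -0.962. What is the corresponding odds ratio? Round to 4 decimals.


The odds ratio is computed as:
OR = e^(-0.962) = 0.3821.

0.3821


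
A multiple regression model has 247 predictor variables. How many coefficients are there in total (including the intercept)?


Including the intercept, the model has 247 predictor coefficients + 1 intercept.
Total = 248.

248


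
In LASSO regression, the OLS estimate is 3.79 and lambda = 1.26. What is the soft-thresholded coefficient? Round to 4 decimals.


|beta_OLS| = 3.79.
lambda = 1.26.
Since |beta| > lambda, coefficient = sign(beta)*(|beta| - lambda) = 2.5300.
Result = 2.5300.

2.5300


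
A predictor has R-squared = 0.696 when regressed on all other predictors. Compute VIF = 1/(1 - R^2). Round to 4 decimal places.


Using VIF = 1/(1 - R^2_j):
1 - 0.696 = 0.304.
VIF = 3.2895.

3.2895


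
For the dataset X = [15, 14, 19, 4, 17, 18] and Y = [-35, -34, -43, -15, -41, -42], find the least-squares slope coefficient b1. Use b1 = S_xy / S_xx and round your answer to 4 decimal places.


Calculate xbar = 14.5000, ybar = -35.0000.
S_xx = 149.5000, S_xy = -286.0000.
Using b1 = S_xy / S_xx = -286.0000 / 149.5000, we get b1 = -1.9130.

-1.9130


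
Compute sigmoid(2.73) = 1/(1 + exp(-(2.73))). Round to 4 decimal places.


Compute exp(-2.7300) = 0.0652.
Sigmoid = 1 / (1 + 0.0652) = 1 / 1.0652 = 0.9388.

0.9388


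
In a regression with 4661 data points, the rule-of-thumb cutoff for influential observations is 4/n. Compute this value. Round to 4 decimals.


Cook's distance cutoff = 4/n = 4/4661.
= 0.0009.

0.0009


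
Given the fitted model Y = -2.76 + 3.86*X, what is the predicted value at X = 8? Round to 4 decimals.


Plug X = 8 into Y = -2.76 + 3.86*X:
Y = -2.76 + 30.8800 = 28.1200.

28.1200


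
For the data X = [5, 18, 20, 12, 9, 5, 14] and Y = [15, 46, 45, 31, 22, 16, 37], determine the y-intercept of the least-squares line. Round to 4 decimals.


The slope is b1 = 2.1687.
Sample means are xbar = 11.8571 and ybar = 30.2857.
Intercept: b0 = 30.2857 - (2.1687)(11.8571) = 4.5711.

4.5711


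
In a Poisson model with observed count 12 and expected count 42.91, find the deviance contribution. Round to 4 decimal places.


First: ln(12/42.91) = -1.274198.
Then: 12 * -1.274198 = -15.290376.
y - mu = 12 - 42.91 = -30.91.
D = 2(-15.290376 - -30.91) = 31.239248, which rounds to 31.2392.

31.2392


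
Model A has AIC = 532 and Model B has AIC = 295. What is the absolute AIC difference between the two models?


Compute |532 - 295| = 237.
Model B has the smaller AIC.

237


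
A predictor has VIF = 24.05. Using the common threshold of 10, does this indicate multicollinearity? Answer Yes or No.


The threshold is 10.
VIF = 24.05 is >= 10.
Multicollinearity indication: Yes.

Yes


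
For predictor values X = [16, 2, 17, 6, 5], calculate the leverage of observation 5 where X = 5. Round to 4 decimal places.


Compute xbar = 9.2000 with n = 5 observations.
SXX = 186.8000.
Leverage = 1/5 + (5 - 9.2000)^2/186.8000 = 0.2944.

0.2944


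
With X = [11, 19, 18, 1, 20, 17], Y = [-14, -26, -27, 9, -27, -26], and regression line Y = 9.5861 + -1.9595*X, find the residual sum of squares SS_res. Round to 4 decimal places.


For each point, residual = actual - predicted.
Residuals: [-2.0316, 1.6444, -1.3151, 1.3734, 2.6039, -2.2746].
Sum of squared residuals = 22.4013.

22.4013


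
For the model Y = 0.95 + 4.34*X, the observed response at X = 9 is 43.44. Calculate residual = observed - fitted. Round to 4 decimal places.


Predicted = 0.95 + 4.34 * 9 = 40.0100.
Residual = 43.44 - 40.0100 = 3.4300.

3.4300


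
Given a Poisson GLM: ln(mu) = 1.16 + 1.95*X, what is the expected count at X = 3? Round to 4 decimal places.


Compute eta = 1.16 + 1.95 * 3 = 7.0100.
Apply inverse link: mu = e^7.0100 = 1107.6545.

1107.6545


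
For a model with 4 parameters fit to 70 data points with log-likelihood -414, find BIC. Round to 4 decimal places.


k * ln(n) = 4 * ln(70) = 4 * 4.248495 = 16.993980.
-2 * loglik = -2 * (-414) = 828.
BIC = 16.993980 + 828 = 844.993980, which rounds to 844.9940.

844.9940


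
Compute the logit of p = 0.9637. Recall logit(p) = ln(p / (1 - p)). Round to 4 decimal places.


The odds are p/(1-p) = 0.9637 / 0.0363 = 26.5482.
logit(p) = ln(26.5482) = 3.2790.

3.2790


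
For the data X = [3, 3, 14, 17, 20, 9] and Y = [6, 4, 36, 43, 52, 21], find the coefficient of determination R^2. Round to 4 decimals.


Fit the OLS line: b0 = -3.3566, b1 = 2.7597.
SSres = 3.1008.
SStot = 1968.0000.
R^2 = 1 - 3.1008/1968.0000 = 0.9984.

0.9984


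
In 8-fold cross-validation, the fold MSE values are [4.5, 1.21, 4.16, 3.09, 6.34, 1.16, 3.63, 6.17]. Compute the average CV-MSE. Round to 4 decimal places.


Total MSE across folds = 30.2600.
CV-MSE = 30.2600/8 = 3.7825.

3.7825


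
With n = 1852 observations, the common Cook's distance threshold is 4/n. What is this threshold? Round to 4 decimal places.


The threshold is 4/n.
4/1852 = 0.0022.

0.0022


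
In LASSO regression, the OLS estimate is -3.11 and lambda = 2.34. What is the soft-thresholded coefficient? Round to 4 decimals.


Check: |-3.11| = 3.11 vs lambda = 2.34.
Since |beta| > lambda, coefficient = sign(beta)*(|beta| - lambda) = -0.7700.
Soft-thresholded coefficient = -0.7700.

-0.7700


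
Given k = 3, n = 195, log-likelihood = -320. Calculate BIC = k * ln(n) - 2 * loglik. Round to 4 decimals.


ln(195) = 5.273000.
k * ln(n) = 3 * 5.273000 = 15.819000.
-2L = 640.
BIC = 15.819000 + 640 = 655.819000, which rounds to 655.8190.

655.8190


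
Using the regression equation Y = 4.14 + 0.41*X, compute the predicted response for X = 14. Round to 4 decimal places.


Substitute X = 14 into the equation:
Y = 4.14 + 0.41 * 14 = 4.14 + 5.7400 = 9.8800.

9.8800


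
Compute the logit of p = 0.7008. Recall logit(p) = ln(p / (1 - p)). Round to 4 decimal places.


1 - p = 0.2992.
p/(1-p) = 2.3422.
logit = ln(2.3422) = 0.8511.

0.8511


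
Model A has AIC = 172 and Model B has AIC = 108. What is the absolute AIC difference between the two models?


Absolute difference = |172 - 108| = 64.
The model with lower AIC (B) is preferred.

64


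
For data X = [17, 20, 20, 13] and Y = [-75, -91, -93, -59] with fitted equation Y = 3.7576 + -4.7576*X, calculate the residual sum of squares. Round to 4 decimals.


Predicted values from Y = 3.7576 + -4.7576*X.
Residuals: [2.1216, 0.3944, -1.6056, -0.9088].
SSres = 8.0606.

8.0606


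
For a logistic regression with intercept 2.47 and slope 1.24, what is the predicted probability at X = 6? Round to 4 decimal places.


z = 2.47 + 1.24 * 6 = 9.9100.
Sigmoid: P = 1 / (1 + exp(-9.9100)) = 1.0000.

1.0000


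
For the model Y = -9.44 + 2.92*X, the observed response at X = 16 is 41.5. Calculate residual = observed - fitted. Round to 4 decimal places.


Fitted value at X = 16 is yhat = -9.44 + 2.92*16 = 37.2800.
Residual = 41.5 - 37.2800 = 4.2200.

4.2200


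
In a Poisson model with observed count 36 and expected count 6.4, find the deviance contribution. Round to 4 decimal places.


Compute y*ln(y/mu) = 36*ln(36/6.4) = 36*1.727221 = 62.179956.
y - mu = 29.6.
D = 2*(62.179956 - (29.6)) = 65.159912, which rounds to 65.1599.

65.1599


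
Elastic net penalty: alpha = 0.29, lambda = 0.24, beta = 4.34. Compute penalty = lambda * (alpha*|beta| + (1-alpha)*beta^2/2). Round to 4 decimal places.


L1 component = 0.29 * |4.34| = 1.2586.
L2 component = 0.71 * 4.34^2 / 2 = 6.6866.
Penalty = 0.24 * (1.2586 + 6.6866) = 0.24 * 7.9452 = 1.9069.

1.9069


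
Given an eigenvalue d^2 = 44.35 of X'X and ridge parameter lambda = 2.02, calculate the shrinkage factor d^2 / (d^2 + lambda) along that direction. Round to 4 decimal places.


d^2 + lambda = 44.35 + 2.02 = 46.3700.
Shrinkage factor = 44.35/46.3700 = 0.9564.

0.9564


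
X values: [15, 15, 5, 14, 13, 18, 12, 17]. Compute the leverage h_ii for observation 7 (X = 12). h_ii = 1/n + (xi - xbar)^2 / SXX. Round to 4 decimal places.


n = 8, xbar = 13.6250.
SXX = sum((xi - xbar)^2) = 111.8750.
h = 1/8 + (12 - 13.6250)^2 / 111.8750 = 0.1486.

0.1486


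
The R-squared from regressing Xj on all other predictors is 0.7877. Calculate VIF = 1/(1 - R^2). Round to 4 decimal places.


Denominator: 1 - 0.7877 = 0.2123.
VIF = 1 / 0.2123 = 4.7103.

4.7103


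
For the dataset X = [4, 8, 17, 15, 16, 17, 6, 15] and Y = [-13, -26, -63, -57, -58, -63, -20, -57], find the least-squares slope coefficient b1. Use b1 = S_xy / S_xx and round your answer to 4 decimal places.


First compute the means: xbar = 12.2500, ybar = -44.6250.
Then S_xx = sum((xi - xbar)^2) = 199.5000.
S_xy = sum((xi - xbar)(yi - ybar)) = -786.7500.
b1 = S_xy / S_xx = -786.7500 / 199.5000 = -3.9436.

-3.9436


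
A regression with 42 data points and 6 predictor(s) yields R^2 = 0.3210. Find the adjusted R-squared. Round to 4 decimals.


Plug in: Adj R^2 = 1 - (1 - 0.3210) * 41/35.
= 1 - 0.6790 * 41/35
= 1 - 27.8390 / 35
= 1 - 0.7954 = 0.2046.

0.2046


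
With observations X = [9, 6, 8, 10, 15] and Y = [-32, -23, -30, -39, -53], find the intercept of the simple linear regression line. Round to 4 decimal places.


Compute b1 = -3.3584 from the OLS formula.
With xbar = 9.6000 and ybar = -35.4000, the intercept is:
b0 = -35.4000 - -3.3584 * 9.6000 = -3.1593.

-3.1593


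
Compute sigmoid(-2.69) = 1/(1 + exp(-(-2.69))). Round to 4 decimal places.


First, exp(2.6900) = 14.7317.
Then sigma(z) = 1/(1 + 14.7317) = 0.0636.

0.0636


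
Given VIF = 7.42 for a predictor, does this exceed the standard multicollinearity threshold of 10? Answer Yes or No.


The threshold is 10.
VIF = 7.42 is < 10.
Multicollinearity indication: No.

No


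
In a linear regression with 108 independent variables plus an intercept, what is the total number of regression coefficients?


Each predictor gets one coefficient, plus one intercept.
Total parameters = 108 + 1 = 109.

109


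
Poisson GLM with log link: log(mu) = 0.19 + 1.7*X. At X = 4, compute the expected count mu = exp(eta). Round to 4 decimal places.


Compute eta = 0.19 + 1.7 * 4 = 6.9900.
Apply inverse link: mu = e^6.9900 = 1085.7215.

1085.7215


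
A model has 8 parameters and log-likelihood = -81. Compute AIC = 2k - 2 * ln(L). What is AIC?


AIC = 2*8 - 2*(-81).
= 16 + 162 = 178.

178


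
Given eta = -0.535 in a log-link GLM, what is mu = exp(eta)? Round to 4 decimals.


mu = exp(eta) = exp(-0.535).
= 0.5857.

0.5857


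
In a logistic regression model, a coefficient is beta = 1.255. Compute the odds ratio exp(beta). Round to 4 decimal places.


Odds ratio = exp(beta) = exp(1.255).
= 3.5078.

3.5078


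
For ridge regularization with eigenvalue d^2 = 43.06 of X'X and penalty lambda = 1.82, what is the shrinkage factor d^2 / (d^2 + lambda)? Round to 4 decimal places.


Denominator = d^2 + lambda = 43.06 + 1.82 = 44.8800.
Shrinkage = 43.06 / 44.8800 = 0.9594.

0.9594


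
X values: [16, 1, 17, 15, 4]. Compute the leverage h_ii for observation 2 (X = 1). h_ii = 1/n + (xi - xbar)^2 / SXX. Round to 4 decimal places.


Mean of X: xbar = 10.6000.
SXX = 225.2000.
For X = 1: h = 1/5 + (1 - 10.6000)^2/225.2000 = 0.6092.

0.6092


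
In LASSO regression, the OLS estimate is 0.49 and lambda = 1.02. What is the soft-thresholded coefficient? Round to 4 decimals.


|beta_OLS| = 0.49.
lambda = 1.02.
Since |beta| <= lambda, the coefficient is set to 0.
Result = 0.0000.

0.0000


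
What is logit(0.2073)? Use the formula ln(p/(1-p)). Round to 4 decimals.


The odds are p/(1-p) = 0.2073 / 0.7927 = 0.2615.
logit(p) = ln(0.2615) = -1.3413.

-1.3413


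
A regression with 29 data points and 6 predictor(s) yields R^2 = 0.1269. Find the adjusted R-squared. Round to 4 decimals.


Adjusted R^2 = 1 - (1 - R^2) * (n-1)/(n-p-1).
(1 - R^2) = 0.8731.
(n-1)/(n-p-1) = 28/22.
(1 - R^2) * (n-1) = 0.8731 * 28 = 24.4468.
Divide by (n-p-1): 24.4468 / 22 = 1.1112.
Adj R^2 = 1 - 1.1112 = -0.1112.

-0.1112


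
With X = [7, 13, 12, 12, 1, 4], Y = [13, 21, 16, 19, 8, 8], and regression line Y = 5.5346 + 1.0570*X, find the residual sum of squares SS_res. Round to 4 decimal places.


For each point, residual = actual - predicted.
Residuals: [0.0664, 1.7244, -2.2186, 0.7814, 1.4084, -1.7626].
Sum of squared residuals = 13.6011.

13.6011


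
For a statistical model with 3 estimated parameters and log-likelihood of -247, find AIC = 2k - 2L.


Compute:
2k = 2*3 = 6.
-2*loglik = -2*(-247) = 494.
AIC = 6 + 494 = 500.

500


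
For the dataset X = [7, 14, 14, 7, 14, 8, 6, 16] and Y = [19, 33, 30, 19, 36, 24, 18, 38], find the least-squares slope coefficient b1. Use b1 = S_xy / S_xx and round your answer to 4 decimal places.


Calculate xbar = 10.7500, ybar = 27.1250.
S_xx = 117.5000, S_xy = 227.2500.
Using b1 = S_xy / S_xx = 227.2500 / 117.5000, we get b1 = 1.9340.

1.9340


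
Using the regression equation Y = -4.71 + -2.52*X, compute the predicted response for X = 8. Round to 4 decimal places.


Substitute X = 8 into the equation:
Y = -4.71 + -2.52 * 8 = -4.71 + -20.1600 = -24.8700.

-24.8700


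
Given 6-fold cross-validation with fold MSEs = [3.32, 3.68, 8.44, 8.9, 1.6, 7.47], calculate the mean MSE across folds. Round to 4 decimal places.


Add all fold MSEs: 33.4100.
Divide by k = 6: 33.4100/6 = 5.5683.

5.5683


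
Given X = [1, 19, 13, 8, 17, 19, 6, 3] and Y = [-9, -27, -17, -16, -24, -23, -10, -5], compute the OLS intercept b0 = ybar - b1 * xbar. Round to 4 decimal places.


The slope is b1 = -1.0472.
Sample means are xbar = 10.7500 and ybar = -16.3750.
Intercept: b0 = -16.3750 - (-1.0472)(10.7500) = -5.1176.

-5.1176


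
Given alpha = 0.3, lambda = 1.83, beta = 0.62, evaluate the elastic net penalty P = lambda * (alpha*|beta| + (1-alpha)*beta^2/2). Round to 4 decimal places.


L1 component = 0.3 * |0.62| = 0.1860.
L2 component = 0.7 * 0.62^2 / 2 = 0.1345.
Penalty = 1.83 * (0.1860 + 0.1345) = 1.83 * 0.3205 = 0.5866.

0.5866


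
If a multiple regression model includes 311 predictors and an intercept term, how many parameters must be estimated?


Total coefficients = number of predictors + 1 (for the intercept).
= 311 + 1 = 312.

312


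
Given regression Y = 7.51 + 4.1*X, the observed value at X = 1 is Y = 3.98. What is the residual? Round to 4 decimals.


Fitted value at X = 1 is yhat = 7.51 + 4.1*1 = 11.6100.
Residual = 3.98 - 11.6100 = -7.6300.

-7.6300


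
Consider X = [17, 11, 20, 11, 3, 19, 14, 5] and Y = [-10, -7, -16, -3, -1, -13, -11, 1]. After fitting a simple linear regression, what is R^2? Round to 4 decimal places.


The fitted line is Y = 3.9430 + -0.9154*X.
SSres = 28.0551, SStot = 256.0000.
R^2 = 1 - SSres/SStot = 0.8904.

0.8904


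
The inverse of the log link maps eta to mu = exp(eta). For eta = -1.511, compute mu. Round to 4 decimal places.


Apply the inverse link:
mu = e^-1.511 = 0.2207.

0.2207
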